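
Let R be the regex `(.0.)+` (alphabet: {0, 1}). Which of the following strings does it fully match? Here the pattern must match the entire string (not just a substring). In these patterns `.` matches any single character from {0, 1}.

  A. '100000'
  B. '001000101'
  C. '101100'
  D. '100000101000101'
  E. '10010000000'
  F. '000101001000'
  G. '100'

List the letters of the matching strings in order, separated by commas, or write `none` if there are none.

A, B, C, D, F, G

A → match
B → match
C → match
D → match
E → no match
F → match
G → match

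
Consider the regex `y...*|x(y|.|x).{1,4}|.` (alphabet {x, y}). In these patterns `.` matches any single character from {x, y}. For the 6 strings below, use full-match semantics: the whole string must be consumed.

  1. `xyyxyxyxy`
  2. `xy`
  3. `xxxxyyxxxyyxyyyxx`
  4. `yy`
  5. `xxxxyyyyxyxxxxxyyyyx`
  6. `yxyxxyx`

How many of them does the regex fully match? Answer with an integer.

1

1. `xyyxyxyxy` → no match
2. `xy` → no match
3 → no match
4. `yy` → no match
5 → no match
6. `yxyxxyx` → match
Total matched: 1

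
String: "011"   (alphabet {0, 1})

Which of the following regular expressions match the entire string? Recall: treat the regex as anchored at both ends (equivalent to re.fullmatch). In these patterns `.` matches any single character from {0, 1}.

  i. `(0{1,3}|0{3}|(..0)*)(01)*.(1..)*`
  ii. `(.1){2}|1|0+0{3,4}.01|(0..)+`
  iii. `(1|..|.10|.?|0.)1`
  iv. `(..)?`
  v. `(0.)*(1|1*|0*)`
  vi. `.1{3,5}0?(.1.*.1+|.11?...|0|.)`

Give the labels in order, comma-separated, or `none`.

i → match
ii → match
iii → match
iv → no match
v → match
vi → no match

i, ii, iii, v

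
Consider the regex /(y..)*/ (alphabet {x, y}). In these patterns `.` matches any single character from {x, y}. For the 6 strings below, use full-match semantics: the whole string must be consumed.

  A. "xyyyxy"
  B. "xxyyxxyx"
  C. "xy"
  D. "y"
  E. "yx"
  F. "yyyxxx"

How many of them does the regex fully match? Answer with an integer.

A. "xyyyxy" → no match
B. "xxyyxxyx" → no match
C. "xy" → no match
D. "y" → no match
E. "yx" → no match
F. "yyyxxx" → no match
Total matched: 0

0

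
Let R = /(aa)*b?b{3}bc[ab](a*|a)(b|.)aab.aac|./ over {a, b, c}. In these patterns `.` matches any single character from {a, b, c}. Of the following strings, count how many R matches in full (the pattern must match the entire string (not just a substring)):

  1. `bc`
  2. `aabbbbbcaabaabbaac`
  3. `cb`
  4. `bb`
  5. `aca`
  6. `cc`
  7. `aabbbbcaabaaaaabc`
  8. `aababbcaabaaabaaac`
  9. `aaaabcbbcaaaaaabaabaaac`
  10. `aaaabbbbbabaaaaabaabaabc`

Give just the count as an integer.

1 → no match
2 → match
3 → no match
4 → no match
5 → no match
6 → no match
7 → no match
8 → no match
9 → no match
10 → no match
Total matched: 1

1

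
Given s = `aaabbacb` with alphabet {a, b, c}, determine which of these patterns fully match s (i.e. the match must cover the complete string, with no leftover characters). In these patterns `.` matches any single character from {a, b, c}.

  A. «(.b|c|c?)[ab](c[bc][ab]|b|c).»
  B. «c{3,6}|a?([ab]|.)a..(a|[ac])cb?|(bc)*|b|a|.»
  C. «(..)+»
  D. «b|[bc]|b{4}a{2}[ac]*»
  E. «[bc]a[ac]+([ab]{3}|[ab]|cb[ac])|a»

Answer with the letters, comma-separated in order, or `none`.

B, C

A → no match
B → match
C → match
D → no match
E → no match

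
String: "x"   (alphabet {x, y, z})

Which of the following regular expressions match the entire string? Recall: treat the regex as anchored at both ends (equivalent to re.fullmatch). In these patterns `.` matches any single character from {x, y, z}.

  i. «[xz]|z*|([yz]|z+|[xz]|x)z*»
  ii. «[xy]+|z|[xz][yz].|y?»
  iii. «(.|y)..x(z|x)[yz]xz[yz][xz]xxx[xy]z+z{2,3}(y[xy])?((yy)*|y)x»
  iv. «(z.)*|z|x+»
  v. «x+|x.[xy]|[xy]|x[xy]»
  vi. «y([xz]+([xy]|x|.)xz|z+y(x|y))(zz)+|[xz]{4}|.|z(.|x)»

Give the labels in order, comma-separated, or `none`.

i → match
ii → match
iii → no match
iv → match
v → match
vi → match

i, ii, iv, v, vi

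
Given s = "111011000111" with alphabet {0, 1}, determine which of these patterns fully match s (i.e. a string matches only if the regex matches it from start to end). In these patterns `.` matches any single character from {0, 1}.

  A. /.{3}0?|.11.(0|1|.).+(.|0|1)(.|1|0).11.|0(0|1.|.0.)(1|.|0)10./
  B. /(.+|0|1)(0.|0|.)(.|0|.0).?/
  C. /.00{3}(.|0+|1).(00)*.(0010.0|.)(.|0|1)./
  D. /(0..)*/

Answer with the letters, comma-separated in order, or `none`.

A, B

A → match
B → match
C → no match
D → no match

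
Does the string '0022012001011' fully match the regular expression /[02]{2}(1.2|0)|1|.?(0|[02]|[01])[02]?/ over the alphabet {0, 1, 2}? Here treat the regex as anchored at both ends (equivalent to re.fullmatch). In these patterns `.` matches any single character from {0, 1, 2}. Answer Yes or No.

No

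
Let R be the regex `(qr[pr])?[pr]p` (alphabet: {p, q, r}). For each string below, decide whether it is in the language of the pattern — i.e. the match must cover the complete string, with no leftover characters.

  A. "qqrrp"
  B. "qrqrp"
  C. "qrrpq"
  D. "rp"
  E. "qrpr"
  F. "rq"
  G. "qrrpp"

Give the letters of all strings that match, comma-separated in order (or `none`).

A → no match
B → no match
C → no match — must end with "p"
D → match
E → no match — must end with "p"
F → no match — must end with "p"
G → match

D, G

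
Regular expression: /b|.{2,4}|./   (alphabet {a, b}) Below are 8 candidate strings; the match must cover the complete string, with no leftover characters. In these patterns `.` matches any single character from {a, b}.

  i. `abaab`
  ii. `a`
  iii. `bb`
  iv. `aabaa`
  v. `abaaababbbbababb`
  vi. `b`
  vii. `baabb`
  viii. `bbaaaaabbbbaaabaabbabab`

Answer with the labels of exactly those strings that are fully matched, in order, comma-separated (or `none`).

ii, iii, vi

i → no match
ii → match
iii → match
iv → no match
v → no match
vi → match
vii → no match
viii → no match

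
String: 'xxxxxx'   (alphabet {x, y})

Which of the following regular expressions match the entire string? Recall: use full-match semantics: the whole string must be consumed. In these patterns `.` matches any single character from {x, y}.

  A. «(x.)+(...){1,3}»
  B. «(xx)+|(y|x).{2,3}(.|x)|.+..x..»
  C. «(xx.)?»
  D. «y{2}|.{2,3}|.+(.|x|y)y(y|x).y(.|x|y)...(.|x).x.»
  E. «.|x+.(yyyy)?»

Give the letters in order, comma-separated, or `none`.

A → no match
B → match
C → no match
D → no match
E → match

B, E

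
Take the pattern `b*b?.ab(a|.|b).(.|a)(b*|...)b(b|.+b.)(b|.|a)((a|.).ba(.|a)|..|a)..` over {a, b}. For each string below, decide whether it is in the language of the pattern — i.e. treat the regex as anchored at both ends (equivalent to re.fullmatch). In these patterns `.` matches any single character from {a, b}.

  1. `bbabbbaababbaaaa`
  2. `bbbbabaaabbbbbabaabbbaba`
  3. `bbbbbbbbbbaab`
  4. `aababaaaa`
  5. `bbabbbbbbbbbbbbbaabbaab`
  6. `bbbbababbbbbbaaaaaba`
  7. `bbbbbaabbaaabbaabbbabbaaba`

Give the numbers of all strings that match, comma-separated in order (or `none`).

1, 2

1 → match
2 → match
3 → no match
4. `aababaaaa` → no match
5 → no match
6 → no match
7 → no match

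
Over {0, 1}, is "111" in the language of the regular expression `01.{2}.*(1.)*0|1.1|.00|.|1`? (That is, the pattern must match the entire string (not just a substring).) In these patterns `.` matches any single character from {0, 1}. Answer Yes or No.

Yes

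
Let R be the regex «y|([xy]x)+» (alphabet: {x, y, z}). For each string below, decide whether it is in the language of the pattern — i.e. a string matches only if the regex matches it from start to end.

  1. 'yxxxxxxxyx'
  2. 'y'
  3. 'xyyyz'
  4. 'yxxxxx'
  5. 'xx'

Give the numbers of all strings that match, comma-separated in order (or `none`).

1, 2, 4, 5

1 → match
2 → match
3 → no match
4 → match
5 → match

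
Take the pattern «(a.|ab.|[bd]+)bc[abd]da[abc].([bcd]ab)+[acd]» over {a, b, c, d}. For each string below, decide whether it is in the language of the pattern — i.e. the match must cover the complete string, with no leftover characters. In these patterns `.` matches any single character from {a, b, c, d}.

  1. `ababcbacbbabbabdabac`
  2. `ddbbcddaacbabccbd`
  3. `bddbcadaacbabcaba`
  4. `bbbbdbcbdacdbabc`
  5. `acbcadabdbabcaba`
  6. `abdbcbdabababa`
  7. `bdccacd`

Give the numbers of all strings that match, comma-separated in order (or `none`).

3, 4, 5, 6

1 → no match
2 → no match
3 → match
4 → match
5 → match
6 → match
7 → no match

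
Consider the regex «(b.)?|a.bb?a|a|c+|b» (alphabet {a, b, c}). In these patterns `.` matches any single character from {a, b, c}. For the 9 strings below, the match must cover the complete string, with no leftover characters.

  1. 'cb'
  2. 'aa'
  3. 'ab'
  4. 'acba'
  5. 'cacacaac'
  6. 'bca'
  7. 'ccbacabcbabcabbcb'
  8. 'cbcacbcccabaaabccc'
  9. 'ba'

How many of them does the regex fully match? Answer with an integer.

1 → no match
2 → no match
3 → no match
4 → match
5 → no match
6 → no match
7 → no match
8 → no match
9 → match
Total matched: 2

2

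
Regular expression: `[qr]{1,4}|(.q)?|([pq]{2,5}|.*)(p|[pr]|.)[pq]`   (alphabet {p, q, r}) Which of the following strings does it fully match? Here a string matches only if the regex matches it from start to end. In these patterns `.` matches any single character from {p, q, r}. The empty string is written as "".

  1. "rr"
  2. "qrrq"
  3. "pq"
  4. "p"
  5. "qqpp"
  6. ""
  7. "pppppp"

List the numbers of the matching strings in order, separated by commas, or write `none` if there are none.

1 → match
2 → match
3 → match
4 → no match
5 → match
6 → match
7 → match

1, 2, 3, 5, 6, 7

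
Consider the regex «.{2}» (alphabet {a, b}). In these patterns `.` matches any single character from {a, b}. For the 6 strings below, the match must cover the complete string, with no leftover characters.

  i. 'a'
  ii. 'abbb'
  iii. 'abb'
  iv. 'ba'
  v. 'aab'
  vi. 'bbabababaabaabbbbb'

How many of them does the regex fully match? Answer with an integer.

i → no match
ii → no match
iii → no match
iv → match
v → no match
vi → no match
Total matched: 1

1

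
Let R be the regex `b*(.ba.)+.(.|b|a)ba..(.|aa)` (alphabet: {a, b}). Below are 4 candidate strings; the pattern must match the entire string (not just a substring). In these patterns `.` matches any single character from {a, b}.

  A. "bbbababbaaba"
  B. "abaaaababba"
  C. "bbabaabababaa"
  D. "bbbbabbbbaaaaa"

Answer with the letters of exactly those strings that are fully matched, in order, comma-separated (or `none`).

A, B, C, D

A → match
B → match
C → match
D → match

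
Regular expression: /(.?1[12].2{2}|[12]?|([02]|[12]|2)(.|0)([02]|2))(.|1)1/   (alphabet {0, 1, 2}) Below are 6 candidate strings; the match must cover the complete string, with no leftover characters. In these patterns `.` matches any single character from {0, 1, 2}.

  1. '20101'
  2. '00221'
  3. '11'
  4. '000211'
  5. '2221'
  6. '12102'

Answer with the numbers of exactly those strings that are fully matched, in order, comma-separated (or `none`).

2, 3

1 → no match
2 → match
3 → match
4 → no match
5 → no match
6 → no match — must end with '1'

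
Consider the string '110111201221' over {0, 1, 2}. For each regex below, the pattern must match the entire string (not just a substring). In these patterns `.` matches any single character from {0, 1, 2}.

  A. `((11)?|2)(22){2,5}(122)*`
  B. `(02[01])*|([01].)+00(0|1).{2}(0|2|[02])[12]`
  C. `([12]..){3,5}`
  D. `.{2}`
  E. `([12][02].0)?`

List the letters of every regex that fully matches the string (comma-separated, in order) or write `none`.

C

A → no match
B → no match
C → match
D → no match
E → no match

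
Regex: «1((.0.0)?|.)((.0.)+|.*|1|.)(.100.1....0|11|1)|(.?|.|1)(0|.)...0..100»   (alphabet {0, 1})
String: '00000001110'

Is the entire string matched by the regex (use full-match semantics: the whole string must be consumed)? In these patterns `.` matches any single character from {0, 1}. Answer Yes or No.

No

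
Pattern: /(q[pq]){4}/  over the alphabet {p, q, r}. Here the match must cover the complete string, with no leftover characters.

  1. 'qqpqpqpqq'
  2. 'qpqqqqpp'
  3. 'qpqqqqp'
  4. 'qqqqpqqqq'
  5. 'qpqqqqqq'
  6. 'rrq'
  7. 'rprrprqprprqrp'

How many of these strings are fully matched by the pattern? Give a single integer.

1

1 → no match
2 → no match
3 → no match
4 → no match
5 → match
6 → no match — must start with 'q'
7 → no match — must start with 'q'
Total matched: 1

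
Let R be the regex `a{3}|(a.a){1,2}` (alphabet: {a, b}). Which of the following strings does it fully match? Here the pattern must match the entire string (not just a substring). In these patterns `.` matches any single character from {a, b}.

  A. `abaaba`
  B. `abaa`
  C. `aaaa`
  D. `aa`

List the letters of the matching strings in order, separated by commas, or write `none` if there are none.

A

A → match
B → no match
C → no match
D → no match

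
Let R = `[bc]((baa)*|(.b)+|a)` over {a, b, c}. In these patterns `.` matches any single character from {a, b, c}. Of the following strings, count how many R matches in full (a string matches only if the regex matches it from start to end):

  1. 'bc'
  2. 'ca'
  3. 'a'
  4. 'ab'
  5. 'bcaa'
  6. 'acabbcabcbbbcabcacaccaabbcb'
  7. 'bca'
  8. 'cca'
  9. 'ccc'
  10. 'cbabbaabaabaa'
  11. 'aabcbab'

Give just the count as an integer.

1

1 → no match
2 → match
3 → no match
4 → no match
5 → no match
6 → no match
7 → no match
8 → no match
9 → no match
10 → no match
11 → no match
Total matched: 1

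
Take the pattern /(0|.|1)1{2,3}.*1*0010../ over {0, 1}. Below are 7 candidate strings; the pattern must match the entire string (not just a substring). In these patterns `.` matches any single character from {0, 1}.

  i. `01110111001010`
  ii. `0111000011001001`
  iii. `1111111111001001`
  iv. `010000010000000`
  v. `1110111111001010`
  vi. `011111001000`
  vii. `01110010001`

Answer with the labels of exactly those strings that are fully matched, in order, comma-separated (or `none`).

i, ii, iii, v, vi

i → match
ii → match
iii → match
iv → no match
v → match
vi. `011111001000` → match
vii. `01110010001` → no match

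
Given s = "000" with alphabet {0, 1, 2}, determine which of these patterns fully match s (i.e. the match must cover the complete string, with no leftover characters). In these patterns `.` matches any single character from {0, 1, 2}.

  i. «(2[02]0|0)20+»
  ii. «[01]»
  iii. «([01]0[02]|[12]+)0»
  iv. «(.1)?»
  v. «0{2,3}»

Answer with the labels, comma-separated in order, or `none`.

v

i → no match
ii → no match
iii → no match
iv → no match
v → match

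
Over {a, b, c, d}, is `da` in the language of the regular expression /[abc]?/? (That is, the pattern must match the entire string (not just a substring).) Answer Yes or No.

No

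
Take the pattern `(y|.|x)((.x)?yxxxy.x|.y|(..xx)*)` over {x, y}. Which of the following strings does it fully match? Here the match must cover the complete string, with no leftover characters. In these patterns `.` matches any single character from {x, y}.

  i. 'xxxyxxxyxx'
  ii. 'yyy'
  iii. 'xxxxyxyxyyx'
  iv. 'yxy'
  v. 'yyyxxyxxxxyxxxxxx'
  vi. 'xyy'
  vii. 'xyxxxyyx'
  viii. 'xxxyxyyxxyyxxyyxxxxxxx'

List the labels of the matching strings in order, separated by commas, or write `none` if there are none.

i → match
ii → match
iii → no match
iv → match
v → match
vi → match
vii → match
viii → no match

i, ii, iv, v, vi, vii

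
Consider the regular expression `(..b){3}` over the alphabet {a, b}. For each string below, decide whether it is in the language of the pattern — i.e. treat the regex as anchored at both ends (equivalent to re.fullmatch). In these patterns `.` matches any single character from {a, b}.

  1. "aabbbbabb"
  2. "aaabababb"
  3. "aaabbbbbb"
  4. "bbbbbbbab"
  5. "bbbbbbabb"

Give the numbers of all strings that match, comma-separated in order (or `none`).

1 → match
2 → no match
3 → no match
4 → match
5 → match

1, 4, 5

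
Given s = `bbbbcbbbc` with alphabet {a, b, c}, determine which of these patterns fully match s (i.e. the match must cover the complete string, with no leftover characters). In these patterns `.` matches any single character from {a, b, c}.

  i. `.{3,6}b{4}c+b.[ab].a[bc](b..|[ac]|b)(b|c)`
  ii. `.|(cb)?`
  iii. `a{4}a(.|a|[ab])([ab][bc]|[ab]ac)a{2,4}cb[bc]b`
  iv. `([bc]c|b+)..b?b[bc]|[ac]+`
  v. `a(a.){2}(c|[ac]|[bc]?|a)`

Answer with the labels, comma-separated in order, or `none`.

iv

i → no match
ii → no match
iii → no match — must start with `a`
iv → match
v → no match — must start with `aa`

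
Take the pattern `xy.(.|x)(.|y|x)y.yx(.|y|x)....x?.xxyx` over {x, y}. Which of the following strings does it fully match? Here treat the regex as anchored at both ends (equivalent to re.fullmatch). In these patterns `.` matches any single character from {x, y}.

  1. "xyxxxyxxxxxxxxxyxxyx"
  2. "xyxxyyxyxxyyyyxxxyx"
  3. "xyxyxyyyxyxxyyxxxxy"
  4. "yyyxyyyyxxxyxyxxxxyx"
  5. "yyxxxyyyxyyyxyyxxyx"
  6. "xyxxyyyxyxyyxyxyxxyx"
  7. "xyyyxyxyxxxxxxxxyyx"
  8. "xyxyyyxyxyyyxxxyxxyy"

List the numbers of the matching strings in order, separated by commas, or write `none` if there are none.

2

1 → no match
2 → match
3 → no match — must end with "xxyx"
4 → no match — must start with "xy"
5 → no match — must start with "xy"
6 → no match
7 → no match — must end with "xxyx"
8 → no match — must end with "xxyx"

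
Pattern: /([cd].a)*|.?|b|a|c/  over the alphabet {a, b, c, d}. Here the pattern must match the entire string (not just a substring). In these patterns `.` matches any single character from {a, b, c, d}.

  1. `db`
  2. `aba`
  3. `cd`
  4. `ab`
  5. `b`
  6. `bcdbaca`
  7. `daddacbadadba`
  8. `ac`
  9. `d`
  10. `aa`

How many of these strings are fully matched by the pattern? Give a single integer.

1 → no match
2 → no match
3 → no match
4 → no match
5 → match
6 → no match
7 → no match
8 → no match
9 → match
10 → no match
Total matched: 2

2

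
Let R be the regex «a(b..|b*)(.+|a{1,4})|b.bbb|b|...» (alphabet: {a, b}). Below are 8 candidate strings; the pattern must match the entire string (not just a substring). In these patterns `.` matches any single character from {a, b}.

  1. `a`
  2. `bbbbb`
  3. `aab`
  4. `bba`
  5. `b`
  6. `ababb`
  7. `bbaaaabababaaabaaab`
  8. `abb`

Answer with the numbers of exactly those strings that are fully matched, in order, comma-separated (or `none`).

1. `a` → no match
2. `bbbbb` → match
3. `aab` → match
4. `bba` → match
5. `b` → match
6. `ababb` → match
7 → no match
8. `abb` → match

2, 3, 4, 5, 6, 8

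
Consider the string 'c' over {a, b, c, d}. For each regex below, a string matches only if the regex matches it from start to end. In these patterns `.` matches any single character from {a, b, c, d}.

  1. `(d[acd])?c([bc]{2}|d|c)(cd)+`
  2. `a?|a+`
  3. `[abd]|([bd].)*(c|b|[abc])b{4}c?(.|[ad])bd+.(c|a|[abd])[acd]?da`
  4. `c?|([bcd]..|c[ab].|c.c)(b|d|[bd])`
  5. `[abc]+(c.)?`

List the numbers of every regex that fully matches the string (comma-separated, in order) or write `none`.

1 → no match — must end with 'cd'
2 → no match
3 → no match
4 → match
5 → match

4, 5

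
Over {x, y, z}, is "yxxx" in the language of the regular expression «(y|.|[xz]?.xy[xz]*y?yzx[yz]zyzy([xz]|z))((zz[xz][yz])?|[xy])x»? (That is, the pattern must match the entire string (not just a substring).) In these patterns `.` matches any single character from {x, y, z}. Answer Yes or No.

No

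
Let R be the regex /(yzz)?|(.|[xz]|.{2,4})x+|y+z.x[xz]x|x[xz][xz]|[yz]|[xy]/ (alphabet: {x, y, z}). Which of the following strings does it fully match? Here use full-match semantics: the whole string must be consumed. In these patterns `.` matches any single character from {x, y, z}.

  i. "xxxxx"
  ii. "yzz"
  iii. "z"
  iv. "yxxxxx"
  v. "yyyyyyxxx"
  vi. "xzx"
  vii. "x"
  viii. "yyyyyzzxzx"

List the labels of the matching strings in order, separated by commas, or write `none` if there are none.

i, ii, iii, iv, vi, vii, viii

i → match
ii → match
iii → match
iv → match
v → no match
vi → match
vii → match
viii → match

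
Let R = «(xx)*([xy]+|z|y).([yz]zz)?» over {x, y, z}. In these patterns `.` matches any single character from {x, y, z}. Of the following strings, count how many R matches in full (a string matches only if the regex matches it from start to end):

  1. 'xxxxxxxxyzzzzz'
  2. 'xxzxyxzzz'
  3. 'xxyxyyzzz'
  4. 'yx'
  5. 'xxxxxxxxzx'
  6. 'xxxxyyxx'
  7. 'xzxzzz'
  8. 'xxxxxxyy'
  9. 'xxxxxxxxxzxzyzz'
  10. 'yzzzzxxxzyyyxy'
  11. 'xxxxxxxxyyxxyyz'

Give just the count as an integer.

6

1 → no match
2 → no match
3 → match
4 → match
5 → match
6 → match
7 → no match
8 → match
9 → no match
10 → no match
11 → match
Total matched: 6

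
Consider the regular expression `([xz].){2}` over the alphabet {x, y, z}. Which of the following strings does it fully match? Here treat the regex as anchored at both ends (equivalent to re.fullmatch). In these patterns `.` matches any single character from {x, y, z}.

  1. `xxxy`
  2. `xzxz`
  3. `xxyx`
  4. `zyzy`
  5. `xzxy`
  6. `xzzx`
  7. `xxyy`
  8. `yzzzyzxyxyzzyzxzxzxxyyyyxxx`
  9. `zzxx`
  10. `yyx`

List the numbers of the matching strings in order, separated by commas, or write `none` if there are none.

1. `xxxy` → match
2. `xzxz` → match
3. `xxyx` → no match
4. `zyzy` → match
5. `xzxy` → match
6. `xzzx` → match
7. `xxyy` → no match
8 → no match
9. `zzxx` → match
10. `yyx` → no match

1, 2, 4, 5, 6, 9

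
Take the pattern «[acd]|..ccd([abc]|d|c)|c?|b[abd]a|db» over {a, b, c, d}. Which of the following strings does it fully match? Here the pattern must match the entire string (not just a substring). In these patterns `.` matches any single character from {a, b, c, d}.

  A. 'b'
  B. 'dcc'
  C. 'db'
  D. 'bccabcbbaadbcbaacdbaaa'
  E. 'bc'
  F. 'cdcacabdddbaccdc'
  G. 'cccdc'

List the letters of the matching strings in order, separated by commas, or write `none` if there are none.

C

A → no match
B → no match
C → match
D → no match
E → no match
F → no match
G → no match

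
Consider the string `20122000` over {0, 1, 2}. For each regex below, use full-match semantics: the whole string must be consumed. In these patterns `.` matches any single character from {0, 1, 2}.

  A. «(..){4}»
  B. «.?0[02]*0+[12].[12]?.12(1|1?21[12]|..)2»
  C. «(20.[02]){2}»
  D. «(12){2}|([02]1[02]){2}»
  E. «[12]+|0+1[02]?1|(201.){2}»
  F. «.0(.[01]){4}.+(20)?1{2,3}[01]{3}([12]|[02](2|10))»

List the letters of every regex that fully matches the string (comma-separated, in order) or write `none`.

A, C

A → match
B → no match — must end with `2`
C → match
D → no match
E → no match
F → no match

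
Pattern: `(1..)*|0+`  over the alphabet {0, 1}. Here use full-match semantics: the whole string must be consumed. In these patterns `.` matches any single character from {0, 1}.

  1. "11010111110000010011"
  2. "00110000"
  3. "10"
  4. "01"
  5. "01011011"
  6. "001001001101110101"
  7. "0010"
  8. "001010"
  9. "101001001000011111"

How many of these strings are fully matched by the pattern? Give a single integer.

1 → no match
2 → no match
3 → no match
4 → no match
5 → no match
6 → no match
7 → no match
8 → no match
9 → no match
Total matched: 0

0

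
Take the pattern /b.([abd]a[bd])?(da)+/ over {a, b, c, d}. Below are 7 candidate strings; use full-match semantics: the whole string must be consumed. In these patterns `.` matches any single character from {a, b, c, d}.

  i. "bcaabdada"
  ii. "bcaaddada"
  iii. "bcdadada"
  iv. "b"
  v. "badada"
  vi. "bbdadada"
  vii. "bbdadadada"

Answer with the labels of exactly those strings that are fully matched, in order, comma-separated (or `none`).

i, ii, iii, v, vi, vii

i. "bcaabdada" → match
ii. "bcaaddada" → match
iii. "bcdadada" → match
iv. "b" → no match — must end with "da"
v. "badada" → match
vi. "bbdadada" → match
vii. "bbdadadada" → match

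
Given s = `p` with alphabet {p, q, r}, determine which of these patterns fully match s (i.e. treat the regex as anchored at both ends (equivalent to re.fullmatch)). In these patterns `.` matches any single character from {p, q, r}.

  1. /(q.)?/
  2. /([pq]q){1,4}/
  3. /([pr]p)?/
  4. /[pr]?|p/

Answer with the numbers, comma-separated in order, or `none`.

4

1 → no match
2 → no match — must end with `q`
3 → no match
4 → match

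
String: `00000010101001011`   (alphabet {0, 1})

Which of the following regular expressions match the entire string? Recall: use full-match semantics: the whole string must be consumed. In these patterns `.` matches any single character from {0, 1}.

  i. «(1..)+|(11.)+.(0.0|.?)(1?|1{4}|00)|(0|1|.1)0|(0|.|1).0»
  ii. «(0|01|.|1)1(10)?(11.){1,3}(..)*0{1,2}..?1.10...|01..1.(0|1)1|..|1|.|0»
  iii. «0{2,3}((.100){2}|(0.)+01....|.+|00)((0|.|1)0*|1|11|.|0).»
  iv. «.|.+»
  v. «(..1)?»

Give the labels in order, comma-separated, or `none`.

iii, iv

i → no match
ii → no match
iii → match
iv → match
v → no match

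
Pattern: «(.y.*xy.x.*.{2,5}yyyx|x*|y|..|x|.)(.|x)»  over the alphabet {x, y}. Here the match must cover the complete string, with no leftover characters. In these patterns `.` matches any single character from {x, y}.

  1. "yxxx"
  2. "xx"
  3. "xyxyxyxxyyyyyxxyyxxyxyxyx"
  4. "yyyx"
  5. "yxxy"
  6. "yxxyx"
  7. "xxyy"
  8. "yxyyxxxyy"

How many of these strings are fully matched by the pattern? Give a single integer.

1

1 → no match
2 → match
3 → no match
4 → no match
5 → no match
6 → no match
7 → no match
8 → no match
Total matched: 1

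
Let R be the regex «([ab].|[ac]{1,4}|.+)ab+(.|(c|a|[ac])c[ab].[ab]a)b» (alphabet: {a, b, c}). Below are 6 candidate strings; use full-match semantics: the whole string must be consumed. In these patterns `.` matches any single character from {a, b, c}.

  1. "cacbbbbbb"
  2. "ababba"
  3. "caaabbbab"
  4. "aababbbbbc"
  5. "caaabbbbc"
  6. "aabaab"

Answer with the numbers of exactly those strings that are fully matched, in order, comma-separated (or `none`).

3

1 → no match
2 → no match — must end with "b"
3 → match
4 → no match — must end with "b"
5 → no match — must end with "b"
6 → no match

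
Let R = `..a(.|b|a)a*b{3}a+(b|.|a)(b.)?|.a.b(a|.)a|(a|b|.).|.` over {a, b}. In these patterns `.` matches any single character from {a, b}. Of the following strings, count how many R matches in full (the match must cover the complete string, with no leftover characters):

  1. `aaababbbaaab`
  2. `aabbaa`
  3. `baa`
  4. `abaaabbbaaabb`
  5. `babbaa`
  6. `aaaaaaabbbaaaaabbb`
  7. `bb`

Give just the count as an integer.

6

1. `aaababbbaaab` → match
2. `aabbaa` → match
3. `baa` → no match
4 → match
5. `babbaa` → match
6 → match
7. `bb` → match
Total matched: 6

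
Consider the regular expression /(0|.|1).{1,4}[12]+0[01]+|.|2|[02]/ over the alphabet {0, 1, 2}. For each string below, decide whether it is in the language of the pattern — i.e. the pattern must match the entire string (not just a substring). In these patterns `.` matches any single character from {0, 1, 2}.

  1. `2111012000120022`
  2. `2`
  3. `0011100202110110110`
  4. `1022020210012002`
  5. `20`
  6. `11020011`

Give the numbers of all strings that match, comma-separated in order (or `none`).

1 → no match
2 → match
3 → no match
4 → no match
5 → no match
6 → match

2, 6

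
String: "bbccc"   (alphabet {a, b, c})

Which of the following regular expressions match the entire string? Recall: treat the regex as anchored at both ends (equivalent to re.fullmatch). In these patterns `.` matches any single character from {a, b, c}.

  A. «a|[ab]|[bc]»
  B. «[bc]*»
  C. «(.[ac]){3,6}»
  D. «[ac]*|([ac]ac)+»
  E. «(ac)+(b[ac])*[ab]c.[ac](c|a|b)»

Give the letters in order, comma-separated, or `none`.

A → no match
B → match
C → no match
D → no match
E → no match — must start with "ac"

B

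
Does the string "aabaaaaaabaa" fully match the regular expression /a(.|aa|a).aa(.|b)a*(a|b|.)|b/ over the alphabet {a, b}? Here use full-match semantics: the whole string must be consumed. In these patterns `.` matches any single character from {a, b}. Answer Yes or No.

No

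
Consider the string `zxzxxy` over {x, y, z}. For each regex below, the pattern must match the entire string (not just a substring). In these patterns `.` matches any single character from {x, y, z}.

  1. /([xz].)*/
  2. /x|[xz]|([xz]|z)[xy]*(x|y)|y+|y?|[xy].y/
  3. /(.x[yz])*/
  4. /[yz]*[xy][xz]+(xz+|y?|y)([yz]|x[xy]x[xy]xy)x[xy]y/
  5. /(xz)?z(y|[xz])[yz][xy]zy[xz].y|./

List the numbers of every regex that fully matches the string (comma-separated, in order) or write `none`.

1, 3

1 → match
2 → no match
3 → match
4 → no match
5 → no match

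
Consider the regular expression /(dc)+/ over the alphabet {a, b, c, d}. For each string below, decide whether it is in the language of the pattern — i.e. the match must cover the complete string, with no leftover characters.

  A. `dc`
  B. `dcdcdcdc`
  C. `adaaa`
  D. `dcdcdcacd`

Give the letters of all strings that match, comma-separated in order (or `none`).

A → match
B → match
C → no match — must start with `dc`
D → no match — must end with `dc`

A, B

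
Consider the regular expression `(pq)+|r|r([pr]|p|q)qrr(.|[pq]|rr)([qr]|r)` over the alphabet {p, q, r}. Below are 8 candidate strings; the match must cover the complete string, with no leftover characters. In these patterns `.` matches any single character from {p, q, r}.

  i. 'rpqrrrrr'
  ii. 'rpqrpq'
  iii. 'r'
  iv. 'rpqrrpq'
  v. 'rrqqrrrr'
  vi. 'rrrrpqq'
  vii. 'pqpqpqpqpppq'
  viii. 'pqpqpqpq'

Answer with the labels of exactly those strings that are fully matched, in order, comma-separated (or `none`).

i. 'rpqrrrrr' → match
ii. 'rpqrpq' → no match
iii. 'r' → match
iv. 'rpqrrpq' → match
v. 'rrqqrrrr' → no match
vi. 'rrrrpqq' → no match
vii. 'pqpqpqpqpppq' → no match
viii. 'pqpqpqpq' → match

i, iii, iv, viii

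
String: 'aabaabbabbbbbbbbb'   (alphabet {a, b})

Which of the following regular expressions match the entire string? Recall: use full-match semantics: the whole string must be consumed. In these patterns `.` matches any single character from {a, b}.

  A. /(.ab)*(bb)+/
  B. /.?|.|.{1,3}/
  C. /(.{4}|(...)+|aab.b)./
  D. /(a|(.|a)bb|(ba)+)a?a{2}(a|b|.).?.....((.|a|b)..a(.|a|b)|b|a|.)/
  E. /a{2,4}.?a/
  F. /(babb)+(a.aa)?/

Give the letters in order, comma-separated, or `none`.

A → match
B → no match
C → no match
D → no match
E → no match — must end with 'a'
F → no match — must start with 'babb'

A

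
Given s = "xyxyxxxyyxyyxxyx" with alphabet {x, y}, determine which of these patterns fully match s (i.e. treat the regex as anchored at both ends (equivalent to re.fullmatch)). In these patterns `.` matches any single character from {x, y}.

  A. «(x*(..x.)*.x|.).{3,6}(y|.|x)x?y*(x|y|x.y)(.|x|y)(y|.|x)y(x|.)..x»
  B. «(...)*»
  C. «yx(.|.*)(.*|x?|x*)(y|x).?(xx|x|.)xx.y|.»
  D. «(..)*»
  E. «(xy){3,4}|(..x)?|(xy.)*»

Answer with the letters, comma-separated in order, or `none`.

A → match
B → no match
C → no match
D → match
E → no match

A, D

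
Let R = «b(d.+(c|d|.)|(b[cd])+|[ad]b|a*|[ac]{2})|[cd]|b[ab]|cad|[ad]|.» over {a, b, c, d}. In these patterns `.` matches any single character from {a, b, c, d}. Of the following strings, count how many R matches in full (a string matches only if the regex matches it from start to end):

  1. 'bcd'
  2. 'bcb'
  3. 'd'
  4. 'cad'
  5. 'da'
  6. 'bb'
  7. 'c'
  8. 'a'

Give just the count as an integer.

1 → no match
2 → no match
3 → match
4 → match
5 → no match
6 → match
7 → match
8 → match
Total matched: 5

5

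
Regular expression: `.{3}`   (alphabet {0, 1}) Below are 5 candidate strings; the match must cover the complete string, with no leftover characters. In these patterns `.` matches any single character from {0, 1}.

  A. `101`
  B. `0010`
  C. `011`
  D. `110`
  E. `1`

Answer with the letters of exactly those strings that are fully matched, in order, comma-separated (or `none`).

A, C, D

A → match
B → no match
C → match
D → match
E → no match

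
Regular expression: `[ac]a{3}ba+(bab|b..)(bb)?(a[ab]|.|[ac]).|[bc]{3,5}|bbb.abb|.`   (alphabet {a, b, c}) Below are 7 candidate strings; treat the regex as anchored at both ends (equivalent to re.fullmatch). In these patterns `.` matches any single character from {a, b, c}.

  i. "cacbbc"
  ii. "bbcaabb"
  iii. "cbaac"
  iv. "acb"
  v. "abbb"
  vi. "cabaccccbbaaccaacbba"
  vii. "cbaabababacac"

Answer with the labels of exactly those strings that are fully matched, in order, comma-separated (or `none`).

i → no match
ii → no match
iii → no match
iv → no match
v → no match
vi → no match
vii → no match

none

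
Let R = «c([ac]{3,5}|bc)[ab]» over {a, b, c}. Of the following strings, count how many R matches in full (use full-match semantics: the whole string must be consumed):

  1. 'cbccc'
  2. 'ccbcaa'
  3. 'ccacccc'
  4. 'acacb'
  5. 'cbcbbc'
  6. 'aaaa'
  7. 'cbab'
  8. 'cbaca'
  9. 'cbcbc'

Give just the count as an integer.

1. 'cbccc' → no match
2. 'ccbcaa' → no match
3. 'ccacccc' → no match
4. 'acacb' → no match — must start with 'c'
5. 'cbcbbc' → no match
6. 'aaaa' → no match — must start with 'c'
7. 'cbab' → no match
8. 'cbaca' → no match
9. 'cbcbc' → no match
Total matched: 0

0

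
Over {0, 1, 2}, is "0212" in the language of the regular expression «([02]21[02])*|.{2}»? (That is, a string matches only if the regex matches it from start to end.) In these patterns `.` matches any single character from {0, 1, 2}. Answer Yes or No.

Yes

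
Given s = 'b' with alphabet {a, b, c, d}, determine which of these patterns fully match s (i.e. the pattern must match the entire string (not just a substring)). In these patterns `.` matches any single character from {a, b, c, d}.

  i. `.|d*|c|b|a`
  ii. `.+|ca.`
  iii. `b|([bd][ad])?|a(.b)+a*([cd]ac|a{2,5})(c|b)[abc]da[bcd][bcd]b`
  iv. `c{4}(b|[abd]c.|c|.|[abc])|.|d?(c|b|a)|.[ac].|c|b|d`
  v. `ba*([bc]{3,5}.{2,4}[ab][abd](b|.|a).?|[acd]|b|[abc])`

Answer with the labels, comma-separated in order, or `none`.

i, ii, iii, iv

i → match
ii → match
iii → match
iv → match
v → no match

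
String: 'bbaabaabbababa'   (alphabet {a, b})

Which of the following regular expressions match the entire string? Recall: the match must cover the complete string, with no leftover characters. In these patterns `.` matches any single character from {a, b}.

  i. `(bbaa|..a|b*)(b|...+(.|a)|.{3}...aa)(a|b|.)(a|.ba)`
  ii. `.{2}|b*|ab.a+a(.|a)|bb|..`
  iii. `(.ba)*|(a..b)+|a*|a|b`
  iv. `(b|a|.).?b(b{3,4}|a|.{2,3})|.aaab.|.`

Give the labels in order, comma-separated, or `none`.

i → match
ii → no match
iii → no match
iv → no match

i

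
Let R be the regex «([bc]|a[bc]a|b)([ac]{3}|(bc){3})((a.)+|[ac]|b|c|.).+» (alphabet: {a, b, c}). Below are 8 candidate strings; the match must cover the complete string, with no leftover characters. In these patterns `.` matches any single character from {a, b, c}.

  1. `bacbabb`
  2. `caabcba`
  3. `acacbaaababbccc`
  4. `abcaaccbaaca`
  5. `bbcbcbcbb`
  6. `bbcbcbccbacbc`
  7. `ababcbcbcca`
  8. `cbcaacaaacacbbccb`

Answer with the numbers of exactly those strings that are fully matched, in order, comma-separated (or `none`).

5, 6, 7

1 → no match
2 → no match
3 → no match
4 → no match
5 → match
6 → match
7 → match
8 → no match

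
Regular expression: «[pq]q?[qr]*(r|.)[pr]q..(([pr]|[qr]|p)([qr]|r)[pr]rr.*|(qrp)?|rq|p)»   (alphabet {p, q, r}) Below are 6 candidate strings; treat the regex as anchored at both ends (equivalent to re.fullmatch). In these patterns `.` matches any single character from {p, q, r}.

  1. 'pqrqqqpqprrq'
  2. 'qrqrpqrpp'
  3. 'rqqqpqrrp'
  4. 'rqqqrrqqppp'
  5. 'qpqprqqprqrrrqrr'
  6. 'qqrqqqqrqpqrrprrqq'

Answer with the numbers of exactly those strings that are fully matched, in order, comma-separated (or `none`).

1 → match
2 → match
3 → no match
4 → no match
5 → no match
6 → match

1, 2, 6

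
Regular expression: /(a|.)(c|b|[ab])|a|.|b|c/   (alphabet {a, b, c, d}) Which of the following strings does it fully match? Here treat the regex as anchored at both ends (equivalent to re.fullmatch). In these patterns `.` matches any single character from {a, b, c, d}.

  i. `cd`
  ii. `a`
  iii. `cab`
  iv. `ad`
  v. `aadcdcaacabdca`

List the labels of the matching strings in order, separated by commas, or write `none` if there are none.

ii

i → no match
ii → match
iii → no match
iv → no match
v → no match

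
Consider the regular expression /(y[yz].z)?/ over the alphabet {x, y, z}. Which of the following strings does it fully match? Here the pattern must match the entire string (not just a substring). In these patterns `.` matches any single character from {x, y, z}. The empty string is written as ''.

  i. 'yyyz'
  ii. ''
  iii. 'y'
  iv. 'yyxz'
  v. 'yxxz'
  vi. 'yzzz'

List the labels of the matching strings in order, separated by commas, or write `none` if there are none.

i, ii, iv, vi

i → match
ii → match
iii → no match
iv → match
v → no match
vi → match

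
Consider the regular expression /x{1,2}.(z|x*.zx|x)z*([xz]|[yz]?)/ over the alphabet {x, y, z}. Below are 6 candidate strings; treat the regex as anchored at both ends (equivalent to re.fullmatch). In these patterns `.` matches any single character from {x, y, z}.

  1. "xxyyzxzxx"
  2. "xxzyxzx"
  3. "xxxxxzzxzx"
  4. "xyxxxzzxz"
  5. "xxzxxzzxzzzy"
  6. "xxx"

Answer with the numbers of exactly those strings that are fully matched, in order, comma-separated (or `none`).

1 → no match
2 → no match
3 → match
4 → match
5 → match
6 → match

3, 4, 5, 6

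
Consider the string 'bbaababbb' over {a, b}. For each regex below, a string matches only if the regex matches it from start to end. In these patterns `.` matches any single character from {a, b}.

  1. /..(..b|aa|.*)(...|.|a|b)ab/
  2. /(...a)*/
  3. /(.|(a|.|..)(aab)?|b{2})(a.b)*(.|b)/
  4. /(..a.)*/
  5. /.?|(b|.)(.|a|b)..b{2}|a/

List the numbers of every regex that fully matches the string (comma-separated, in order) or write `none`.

1 → no match — must end with 'ab'
2 → no match
3 → match
4 → no match
5 → no match

3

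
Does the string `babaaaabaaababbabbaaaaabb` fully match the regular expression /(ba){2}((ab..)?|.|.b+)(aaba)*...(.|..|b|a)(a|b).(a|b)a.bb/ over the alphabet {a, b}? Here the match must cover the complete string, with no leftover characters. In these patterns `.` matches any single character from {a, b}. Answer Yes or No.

Yes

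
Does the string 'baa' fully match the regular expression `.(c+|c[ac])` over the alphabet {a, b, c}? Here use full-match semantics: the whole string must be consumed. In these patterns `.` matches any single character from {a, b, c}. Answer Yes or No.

No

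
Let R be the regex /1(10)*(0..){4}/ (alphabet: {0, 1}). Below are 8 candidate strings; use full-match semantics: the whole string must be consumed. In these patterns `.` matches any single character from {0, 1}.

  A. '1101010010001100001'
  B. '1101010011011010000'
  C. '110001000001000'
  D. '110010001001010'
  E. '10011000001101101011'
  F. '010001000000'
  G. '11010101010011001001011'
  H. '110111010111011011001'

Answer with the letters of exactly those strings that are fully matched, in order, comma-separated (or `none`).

B, C, D, G

A → no match
B → match
C → match
D → match
E → no match
F → no match — must start with '1'
G → match
H → no match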